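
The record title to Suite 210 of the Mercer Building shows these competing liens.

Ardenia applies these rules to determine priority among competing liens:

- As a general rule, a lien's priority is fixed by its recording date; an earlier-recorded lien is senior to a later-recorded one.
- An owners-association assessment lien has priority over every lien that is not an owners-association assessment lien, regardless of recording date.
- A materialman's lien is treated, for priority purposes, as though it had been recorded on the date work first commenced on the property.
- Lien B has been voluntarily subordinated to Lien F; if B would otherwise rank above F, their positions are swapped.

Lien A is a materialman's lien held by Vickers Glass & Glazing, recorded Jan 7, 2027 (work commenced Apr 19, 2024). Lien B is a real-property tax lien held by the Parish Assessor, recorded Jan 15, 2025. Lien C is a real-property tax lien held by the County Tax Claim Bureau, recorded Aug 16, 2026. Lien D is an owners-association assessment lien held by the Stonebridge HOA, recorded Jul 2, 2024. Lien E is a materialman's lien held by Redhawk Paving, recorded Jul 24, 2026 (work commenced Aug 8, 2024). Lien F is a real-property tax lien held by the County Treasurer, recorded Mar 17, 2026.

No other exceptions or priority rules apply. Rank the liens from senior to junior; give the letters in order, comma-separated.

D, A, E, F, B, C

Adjusting effective dates: A's effective date is Apr 19, 2024, when work began; E's effective date is Aug 8, 2024, when work began.
As an owners-association assessment lien, D is senior to every other lien.
Ordering the rest by effective date: A (Apr 19, 2024), E (Aug 8, 2024), B (Jan 15, 2025), F (Mar 17, 2026), C (Aug 16, 2026).
The subordination applies — B was senior to F — so B and F swap.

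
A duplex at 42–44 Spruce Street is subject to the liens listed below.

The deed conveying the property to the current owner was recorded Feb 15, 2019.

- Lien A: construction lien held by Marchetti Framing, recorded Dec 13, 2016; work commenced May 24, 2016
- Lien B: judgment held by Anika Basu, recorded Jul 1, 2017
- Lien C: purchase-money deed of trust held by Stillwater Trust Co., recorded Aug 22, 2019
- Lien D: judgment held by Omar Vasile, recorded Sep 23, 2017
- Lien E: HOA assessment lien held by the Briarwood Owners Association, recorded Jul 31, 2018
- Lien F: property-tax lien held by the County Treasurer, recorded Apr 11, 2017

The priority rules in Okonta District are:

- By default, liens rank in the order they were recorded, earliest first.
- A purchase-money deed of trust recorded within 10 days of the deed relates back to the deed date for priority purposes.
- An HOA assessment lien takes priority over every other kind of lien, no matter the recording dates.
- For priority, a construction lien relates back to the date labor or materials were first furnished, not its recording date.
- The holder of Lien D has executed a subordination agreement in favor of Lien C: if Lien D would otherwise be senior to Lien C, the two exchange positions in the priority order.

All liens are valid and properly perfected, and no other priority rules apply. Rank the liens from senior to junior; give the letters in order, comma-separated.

Adjusting effective dates: A's effective date is May 24, 2016, when work began; C was recorded 188 days after the deed, outside the 10-day window, so it keeps its recording date.
As an HOA assessment lien, E is senior to every other lien.
The other liens, earliest effective date first: A (May 24, 2016), F (Apr 11, 2017), B (Jul 1, 2017), D (Sep 23, 2017), C (Aug 22, 2019).
D would otherwise be senior to C, so under the subordination agreement D and C exchange positions.

E, A, F, B, C, D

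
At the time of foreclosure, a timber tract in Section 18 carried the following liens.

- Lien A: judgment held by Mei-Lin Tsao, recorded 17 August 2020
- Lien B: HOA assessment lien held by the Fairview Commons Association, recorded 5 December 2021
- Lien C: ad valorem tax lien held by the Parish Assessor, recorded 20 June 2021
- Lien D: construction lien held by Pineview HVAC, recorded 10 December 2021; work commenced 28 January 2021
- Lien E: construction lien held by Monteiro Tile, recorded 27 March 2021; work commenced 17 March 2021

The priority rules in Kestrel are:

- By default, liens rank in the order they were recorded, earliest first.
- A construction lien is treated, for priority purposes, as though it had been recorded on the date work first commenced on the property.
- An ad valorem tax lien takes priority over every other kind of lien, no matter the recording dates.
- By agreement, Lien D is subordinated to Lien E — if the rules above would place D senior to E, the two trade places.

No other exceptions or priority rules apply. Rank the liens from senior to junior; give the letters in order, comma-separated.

First, effective dates: D relates back to 28 January 2021 (work commenced); E is treated as recorded 17 March 2021, the work-commencement date.
C, as an ad valorem tax lien, has superpriority and ranks first.
The other liens, earliest effective date first: A (17 August 2020), D (28 January 2021), E (17 March 2021), B (5 December 2021).
D would otherwise be senior to E, so under the subordination agreement D and E exchange positions.

C, A, E, D, B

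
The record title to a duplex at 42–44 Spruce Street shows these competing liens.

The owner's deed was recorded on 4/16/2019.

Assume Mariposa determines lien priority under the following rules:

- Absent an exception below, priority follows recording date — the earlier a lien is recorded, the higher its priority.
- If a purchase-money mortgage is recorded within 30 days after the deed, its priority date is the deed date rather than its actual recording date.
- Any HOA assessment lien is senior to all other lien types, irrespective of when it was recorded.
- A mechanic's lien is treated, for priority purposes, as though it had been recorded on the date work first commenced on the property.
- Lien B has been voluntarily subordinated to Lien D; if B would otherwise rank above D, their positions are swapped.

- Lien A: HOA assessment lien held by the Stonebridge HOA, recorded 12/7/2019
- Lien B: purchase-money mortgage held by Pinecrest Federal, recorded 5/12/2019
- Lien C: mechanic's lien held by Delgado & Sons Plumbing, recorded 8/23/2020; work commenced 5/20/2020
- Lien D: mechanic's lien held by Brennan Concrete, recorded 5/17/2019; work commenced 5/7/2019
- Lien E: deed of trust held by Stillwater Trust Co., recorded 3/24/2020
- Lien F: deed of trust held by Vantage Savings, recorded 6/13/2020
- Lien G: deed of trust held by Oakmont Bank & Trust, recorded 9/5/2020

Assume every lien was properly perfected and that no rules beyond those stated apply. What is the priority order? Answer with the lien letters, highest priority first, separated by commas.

Effective dates: B was recorded within the 30-day window, so its effective date is the deed date 4/16/2019; C's effective date is 5/20/2020, when work began; D relates back to 5/7/2019 (work commenced).
A, as an HOA assessment lien, has superpriority and ranks first.
Ordering the rest by effective date: B (4/16/2019), D (5/7/2019), E (3/24/2020), C (5/20/2020), F (6/13/2020), G (9/5/2020).
B is senior to D before the subordination, so the two trade places.

A, D, B, E, C, F, G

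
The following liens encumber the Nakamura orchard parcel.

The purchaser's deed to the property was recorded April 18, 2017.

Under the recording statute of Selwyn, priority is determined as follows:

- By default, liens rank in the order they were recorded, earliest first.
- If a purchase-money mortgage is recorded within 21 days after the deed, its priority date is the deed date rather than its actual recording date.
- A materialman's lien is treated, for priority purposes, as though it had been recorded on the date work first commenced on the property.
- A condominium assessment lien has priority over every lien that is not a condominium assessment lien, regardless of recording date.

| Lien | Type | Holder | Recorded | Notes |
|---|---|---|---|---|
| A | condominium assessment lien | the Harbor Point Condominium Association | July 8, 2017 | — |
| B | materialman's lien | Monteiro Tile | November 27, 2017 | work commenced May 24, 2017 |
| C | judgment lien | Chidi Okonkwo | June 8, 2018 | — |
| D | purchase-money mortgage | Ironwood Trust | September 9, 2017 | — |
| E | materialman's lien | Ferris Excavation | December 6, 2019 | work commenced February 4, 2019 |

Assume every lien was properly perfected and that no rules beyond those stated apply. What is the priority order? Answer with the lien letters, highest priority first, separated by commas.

First, effective dates: B relates back to May 24, 2017 (work commenced); D missed the 21-day window (144 days after the deed), so its recording date stands; E relates back to February 4, 2019 (work commenced).
A is a condominium assessment lien and takes priority over every other lien.
Among the remaining liens, by effective date: B (May 24, 2017), D (September 9, 2017), C (June 8, 2018), E (February 4, 2019).

A, B, D, C, E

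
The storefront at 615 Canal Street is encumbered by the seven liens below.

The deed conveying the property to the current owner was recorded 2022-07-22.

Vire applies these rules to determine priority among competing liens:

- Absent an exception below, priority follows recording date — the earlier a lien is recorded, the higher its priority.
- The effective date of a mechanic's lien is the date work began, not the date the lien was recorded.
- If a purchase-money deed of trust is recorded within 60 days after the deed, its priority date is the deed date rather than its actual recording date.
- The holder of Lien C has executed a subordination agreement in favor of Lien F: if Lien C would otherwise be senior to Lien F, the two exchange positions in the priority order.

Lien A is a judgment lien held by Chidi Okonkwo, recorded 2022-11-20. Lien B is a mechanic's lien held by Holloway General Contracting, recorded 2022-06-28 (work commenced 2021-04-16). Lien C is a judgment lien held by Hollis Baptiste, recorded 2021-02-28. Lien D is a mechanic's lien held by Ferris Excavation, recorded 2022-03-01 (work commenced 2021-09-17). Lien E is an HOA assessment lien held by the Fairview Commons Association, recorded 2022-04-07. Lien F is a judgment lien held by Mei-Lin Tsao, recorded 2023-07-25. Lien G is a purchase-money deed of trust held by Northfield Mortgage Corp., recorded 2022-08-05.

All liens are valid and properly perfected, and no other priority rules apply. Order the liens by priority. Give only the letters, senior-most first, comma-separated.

Adjusting effective dates: B relates back to 2021-04-16 (work commenced); D's effective date is 2021-09-17, when work began; G's effective date is the deed date, 2022-07-22.
Sorted by effective date: C (2021-02-28), B (2021-04-16), D (2021-09-17), E (2022-04-07), G (2022-07-22), A (2022-11-20), F (2023-07-25).
The subordination applies — C was senior to F — so C and F swap.

F, B, D, E, G, A, C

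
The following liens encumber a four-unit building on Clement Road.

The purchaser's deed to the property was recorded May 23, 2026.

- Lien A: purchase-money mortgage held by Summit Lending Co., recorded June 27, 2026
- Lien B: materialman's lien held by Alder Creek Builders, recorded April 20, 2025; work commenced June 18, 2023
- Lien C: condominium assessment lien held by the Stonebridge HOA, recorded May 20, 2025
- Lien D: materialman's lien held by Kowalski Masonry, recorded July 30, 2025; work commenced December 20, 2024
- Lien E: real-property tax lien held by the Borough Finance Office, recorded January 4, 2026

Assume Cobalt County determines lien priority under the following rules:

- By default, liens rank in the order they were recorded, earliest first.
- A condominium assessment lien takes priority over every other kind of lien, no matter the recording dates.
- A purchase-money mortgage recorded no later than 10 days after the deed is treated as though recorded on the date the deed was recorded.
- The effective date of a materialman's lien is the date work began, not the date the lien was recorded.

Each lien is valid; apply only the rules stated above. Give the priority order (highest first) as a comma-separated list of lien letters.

C, B, D, E, A

First, effective dates: A was recorded 35 days after the deed, outside the 10-day window, so it keeps its recording date; B's effective date is June 18, 2023, when work began; D's effective date is December 20, 2024, when work began.
As a condominium assessment lien, C is senior to every other lien.
Remaining liens by effective date: B (June 18, 2023), D (December 20, 2024), E (January 4, 2026), A (June 27, 2026).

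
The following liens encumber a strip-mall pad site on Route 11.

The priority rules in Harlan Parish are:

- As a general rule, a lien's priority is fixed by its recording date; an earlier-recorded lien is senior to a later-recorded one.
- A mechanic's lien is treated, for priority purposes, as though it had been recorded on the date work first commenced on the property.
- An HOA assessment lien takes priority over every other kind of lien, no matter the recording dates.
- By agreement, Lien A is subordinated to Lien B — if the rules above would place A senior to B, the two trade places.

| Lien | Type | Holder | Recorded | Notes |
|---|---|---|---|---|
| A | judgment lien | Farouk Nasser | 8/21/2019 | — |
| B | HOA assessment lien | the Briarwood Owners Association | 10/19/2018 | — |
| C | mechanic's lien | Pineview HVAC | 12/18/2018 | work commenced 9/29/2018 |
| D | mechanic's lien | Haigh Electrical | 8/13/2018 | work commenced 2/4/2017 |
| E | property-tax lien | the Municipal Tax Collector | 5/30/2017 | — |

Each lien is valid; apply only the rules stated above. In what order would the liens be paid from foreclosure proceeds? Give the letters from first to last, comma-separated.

B, D, E, C, A

Adjusting effective dates: C is treated as recorded 9/29/2018, the work-commencement date; D relates back to 2/4/2017 (work commenced).
As an HOA assessment lien, B is senior to every other lien.
Ordering the rest by effective date: D (2/4/2017), E (5/30/2017), C (9/29/2018), A (8/21/2019).
A already ranks below B; the subordination has no effect.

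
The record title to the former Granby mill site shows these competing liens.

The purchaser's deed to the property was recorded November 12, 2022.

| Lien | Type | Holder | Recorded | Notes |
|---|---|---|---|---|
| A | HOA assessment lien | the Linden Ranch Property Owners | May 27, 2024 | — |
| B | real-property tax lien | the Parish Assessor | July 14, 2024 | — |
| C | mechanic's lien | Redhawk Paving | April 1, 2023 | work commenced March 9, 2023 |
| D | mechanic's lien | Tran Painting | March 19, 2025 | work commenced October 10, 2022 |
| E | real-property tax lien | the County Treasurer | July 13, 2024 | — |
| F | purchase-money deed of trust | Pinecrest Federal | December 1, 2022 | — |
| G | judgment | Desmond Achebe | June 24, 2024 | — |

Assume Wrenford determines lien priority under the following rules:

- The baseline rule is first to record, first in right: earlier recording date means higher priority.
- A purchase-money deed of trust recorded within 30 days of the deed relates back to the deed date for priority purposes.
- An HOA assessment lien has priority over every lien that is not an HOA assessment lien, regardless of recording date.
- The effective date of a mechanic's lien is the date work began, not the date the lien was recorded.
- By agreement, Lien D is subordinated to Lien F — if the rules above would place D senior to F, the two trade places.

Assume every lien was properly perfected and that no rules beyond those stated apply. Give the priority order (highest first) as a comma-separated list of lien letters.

A, F, D, C, G, E, B

First, effective dates: C relates back to March 9, 2023 (work commenced); D relates back to October 10, 2022 (work commenced); F's effective date is the deed date, November 12, 2022.
A is an HOA assessment lien, so it outranks all other liens regardless of date.
Ordering the rest by effective date: D (October 10, 2022), F (November 12, 2022), C (March 9, 2023), G (June 24, 2024), E (July 13, 2024), B (July 14, 2024).
Because D would otherwise rank above F, the subordination swaps them.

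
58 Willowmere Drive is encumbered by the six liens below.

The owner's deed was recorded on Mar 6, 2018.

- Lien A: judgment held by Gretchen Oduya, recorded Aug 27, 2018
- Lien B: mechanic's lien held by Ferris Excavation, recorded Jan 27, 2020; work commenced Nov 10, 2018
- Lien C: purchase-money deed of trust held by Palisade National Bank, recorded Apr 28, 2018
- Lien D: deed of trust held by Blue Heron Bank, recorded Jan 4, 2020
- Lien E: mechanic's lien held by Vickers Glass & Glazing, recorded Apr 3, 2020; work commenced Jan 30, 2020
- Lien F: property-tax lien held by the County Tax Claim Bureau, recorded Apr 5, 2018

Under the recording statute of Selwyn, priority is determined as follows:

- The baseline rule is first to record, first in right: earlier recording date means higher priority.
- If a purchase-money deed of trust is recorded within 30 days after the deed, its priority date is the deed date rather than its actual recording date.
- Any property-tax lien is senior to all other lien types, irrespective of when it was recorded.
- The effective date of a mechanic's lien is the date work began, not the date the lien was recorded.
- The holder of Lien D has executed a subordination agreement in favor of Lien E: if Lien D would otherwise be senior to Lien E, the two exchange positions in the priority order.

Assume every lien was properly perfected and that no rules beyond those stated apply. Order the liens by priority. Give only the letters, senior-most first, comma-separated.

F, C, A, B, E, D

Effective dates: B relates back to Nov 10, 2018 (work commenced); C was recorded 53 days after the deed — beyond 30 days — so no relation-back applies; E relates back to Jan 30, 2020 (work commenced).
F, as a property-tax lien, has superpriority and ranks first.
The other liens, earliest effective date first: C (Apr 28, 2018), A (Aug 27, 2018), B (Nov 10, 2018), D (Jan 4, 2020), E (Jan 30, 2020).
D would otherwise be senior to E, so under the subordination agreement D and E exchange positions.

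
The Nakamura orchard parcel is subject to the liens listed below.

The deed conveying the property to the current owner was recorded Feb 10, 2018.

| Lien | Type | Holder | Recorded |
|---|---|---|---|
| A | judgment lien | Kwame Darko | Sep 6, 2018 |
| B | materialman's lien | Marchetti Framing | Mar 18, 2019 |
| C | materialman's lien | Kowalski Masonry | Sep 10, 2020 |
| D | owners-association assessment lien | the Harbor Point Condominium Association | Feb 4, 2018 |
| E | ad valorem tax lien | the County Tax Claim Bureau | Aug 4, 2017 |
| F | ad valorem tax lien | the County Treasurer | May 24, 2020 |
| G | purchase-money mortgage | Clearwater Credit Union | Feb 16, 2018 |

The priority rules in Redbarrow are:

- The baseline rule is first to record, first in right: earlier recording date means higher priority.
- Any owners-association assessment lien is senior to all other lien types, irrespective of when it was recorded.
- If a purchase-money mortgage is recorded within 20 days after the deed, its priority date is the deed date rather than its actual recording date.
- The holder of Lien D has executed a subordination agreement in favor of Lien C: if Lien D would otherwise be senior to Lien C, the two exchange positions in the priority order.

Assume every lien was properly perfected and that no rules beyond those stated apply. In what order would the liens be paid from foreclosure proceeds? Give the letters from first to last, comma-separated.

Effective dates: G was recorded within the 20-day window, so its effective date is the deed date Feb 10, 2018.
D is an owners-association assessment lien, so it outranks all other liens regardless of date.
The other liens, earliest effective date first: E (Aug 4, 2017), G (Feb 10, 2018), A (Sep 6, 2018), B (Mar 18, 2019), F (May 24, 2020), C (Sep 10, 2020).
D is senior to C before the subordination, so the two trade places.

C, E, G, A, B, F, D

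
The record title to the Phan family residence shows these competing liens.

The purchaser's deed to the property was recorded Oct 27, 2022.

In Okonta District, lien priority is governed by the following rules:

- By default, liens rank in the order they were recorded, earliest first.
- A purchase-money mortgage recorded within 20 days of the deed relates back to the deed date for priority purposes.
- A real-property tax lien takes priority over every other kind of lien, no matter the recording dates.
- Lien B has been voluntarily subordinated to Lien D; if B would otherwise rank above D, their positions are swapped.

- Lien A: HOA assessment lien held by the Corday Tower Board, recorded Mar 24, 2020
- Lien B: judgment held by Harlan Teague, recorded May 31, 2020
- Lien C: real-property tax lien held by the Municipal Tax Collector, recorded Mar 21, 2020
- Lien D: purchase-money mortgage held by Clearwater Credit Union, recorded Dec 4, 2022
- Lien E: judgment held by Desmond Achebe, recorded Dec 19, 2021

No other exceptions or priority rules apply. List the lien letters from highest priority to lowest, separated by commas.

C, A, D, E, B

First, effective dates: D missed the 20-day window (38 days after the deed), so its recording date stands.
C is a real-property tax lien, so it outranks all other liens regardless of date.
Remaining liens by effective date: A (Mar 24, 2020), B (May 31, 2020), E (Dec 19, 2021), D (Dec 4, 2022).
B would otherwise be senior to D, so under the subordination agreement B and D exchange positions.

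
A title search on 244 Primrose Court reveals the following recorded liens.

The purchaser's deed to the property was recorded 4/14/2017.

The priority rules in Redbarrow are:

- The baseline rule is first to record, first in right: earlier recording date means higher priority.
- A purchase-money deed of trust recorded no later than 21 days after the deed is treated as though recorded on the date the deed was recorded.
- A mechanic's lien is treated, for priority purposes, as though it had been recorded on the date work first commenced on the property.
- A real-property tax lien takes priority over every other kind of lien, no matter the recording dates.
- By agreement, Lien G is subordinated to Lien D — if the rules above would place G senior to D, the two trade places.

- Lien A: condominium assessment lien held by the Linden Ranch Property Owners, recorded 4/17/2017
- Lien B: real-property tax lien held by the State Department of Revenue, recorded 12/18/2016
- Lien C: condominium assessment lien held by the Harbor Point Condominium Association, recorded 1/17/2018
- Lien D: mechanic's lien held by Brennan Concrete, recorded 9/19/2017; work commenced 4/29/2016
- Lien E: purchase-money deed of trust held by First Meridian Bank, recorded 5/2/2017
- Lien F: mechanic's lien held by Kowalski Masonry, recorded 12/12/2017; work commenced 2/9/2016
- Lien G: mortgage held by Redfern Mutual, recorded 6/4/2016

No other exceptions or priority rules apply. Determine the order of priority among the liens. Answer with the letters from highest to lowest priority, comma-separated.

B, F, D, G, E, A, C

First, effective dates: D's effective date is 4/29/2016, when work began; E relates back to the deed date 4/14/2017; F relates back to 2/9/2016 (work commenced).
As a real-property tax lien, B is senior to every other lien.
Remaining liens by effective date: F (2/9/2016), D (4/29/2016), G (6/4/2016), E (4/14/2017), A (4/17/2017), C (1/17/2018).
G already ranks below D; the subordination has no effect.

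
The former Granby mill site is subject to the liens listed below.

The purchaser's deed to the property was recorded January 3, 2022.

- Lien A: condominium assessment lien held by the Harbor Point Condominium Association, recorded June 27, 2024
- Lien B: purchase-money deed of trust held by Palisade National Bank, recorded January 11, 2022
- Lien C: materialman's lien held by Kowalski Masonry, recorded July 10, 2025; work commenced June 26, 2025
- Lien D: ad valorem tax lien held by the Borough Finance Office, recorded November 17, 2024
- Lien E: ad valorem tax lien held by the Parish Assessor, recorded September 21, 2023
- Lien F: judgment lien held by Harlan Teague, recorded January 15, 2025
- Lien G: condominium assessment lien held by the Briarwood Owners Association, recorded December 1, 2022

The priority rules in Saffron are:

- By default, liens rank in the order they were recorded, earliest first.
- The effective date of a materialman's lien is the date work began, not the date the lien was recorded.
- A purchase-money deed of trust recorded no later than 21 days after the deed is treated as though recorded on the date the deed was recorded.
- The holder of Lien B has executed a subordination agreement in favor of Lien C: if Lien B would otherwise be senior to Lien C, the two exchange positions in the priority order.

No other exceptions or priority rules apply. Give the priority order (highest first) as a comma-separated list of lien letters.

Adjusting effective dates: B was recorded within the 21-day window, so its effective date is the deed date January 3, 2022; C's effective date is June 26, 2025, when work began.
By effective date: B (January 3, 2022), G (December 1, 2022), E (September 21, 2023), A (June 27, 2024), D (November 17, 2024), F (January 15, 2025), C (June 26, 2025).
B is senior to C before the subordination, so the two trade places.

C, G, E, A, D, F, B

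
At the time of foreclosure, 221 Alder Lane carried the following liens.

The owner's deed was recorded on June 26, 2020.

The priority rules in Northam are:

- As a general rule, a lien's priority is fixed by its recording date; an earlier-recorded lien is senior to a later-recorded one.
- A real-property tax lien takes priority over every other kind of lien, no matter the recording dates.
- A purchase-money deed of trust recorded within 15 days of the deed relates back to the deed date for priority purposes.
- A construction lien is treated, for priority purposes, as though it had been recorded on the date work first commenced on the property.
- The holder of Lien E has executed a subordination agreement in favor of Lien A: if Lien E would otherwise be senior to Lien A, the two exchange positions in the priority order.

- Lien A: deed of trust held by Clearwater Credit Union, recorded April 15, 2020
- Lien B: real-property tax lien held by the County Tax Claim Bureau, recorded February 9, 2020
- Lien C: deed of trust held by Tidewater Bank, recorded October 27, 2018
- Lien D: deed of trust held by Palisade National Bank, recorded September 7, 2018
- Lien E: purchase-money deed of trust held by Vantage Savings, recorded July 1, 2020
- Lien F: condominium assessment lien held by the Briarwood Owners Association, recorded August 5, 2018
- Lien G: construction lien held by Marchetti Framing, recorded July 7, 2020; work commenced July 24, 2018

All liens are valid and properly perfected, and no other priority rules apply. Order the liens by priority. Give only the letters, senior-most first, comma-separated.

Effective dates: E relates back to the deed date June 26, 2020; G relates back to July 24, 2018 (work commenced).
B is a real-property tax lien and takes priority over every other lien.
Remaining liens by effective date: G (July 24, 2018), F (August 5, 2018), D (September 7, 2018), C (October 27, 2018), A (April 15, 2020), E (June 26, 2020).
Since E is not senior to A, the subordination leaves the order unchanged.

B, G, F, D, C, A, E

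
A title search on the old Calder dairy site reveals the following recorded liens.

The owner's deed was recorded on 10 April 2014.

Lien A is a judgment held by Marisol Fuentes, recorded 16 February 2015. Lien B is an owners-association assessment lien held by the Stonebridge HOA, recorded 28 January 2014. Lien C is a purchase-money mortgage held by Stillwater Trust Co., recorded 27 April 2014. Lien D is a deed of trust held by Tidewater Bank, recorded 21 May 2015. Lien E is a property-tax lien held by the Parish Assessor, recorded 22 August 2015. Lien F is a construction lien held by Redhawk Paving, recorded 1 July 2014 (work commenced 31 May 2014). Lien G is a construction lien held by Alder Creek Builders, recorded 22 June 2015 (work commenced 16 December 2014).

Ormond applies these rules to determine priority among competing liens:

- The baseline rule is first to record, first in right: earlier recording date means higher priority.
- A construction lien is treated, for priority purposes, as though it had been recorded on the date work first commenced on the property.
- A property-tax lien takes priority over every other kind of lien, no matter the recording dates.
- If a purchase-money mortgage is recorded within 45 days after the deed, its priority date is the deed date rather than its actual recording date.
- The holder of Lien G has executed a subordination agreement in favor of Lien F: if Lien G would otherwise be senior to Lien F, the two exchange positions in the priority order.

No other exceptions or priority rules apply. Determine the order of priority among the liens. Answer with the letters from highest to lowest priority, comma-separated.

E, B, C, F, G, A, D

Effective dates after the stated exceptions: C was recorded within the 45-day window, so its effective date is the deed date 10 April 2014; F is treated as recorded 31 May 2014, the work-commencement date; G relates back to 16 December 2014 (work commenced).
E is a property-tax lien, so it outranks all other liens regardless of date.
Ordering the rest by effective date: B (28 January 2014), C (10 April 2014), F (31 May 2014), G (16 December 2014), A (16 February 2015), D (21 May 2015).
G is already junior to F, so the subordination agreement changes nothing.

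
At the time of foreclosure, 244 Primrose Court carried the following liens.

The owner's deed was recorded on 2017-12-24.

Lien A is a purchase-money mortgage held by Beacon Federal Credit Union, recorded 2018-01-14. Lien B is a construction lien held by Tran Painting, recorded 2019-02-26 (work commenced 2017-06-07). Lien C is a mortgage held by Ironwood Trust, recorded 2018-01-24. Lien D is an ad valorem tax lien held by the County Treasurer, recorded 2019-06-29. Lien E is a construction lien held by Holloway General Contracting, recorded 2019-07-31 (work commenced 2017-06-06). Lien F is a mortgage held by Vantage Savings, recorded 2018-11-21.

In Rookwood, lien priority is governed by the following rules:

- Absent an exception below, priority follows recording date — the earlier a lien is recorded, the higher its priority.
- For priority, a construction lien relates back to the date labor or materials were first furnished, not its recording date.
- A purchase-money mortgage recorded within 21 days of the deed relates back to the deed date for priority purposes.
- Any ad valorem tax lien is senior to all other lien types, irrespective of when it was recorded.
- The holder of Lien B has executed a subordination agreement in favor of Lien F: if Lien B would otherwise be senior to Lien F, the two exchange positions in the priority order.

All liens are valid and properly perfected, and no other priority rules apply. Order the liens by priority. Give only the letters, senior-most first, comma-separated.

Adjusting effective dates: A's effective date is the deed date, 2017-12-24; B relates back to 2017-06-07 (work commenced); E is treated as recorded 2017-06-06, the work-commencement date.
D is an ad valorem tax lien, so it outranks all other liens regardless of date.
Remaining liens by effective date: E (2017-06-06), B (2017-06-07), A (2017-12-24), C (2018-01-24), F (2018-11-21).
B is senior to F before the subordination, so the two trade places.

D, E, F, A, C, B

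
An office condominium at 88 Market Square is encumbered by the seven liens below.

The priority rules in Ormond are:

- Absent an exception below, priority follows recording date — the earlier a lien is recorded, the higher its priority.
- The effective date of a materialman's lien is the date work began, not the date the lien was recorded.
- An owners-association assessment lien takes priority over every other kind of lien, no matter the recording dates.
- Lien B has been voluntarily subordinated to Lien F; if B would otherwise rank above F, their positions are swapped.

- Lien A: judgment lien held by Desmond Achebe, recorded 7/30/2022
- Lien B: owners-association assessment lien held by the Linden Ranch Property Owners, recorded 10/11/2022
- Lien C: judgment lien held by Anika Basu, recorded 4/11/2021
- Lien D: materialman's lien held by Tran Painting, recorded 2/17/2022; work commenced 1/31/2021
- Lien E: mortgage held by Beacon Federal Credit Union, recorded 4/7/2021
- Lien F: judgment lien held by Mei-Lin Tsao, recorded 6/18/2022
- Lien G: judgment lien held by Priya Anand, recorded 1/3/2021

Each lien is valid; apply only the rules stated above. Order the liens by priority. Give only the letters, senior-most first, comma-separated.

Adjusting effective dates: D is treated as recorded 1/31/2021, the work-commencement date.
B is an owners-association assessment lien and takes priority over every other lien.
Ordering the rest by effective date: G (1/3/2021), D (1/31/2021), E (4/7/2021), C (4/11/2021), F (6/18/2022), A (7/30/2022).
Because B would otherwise rank above F, the subordination swaps them.

F, G, D, E, C, B, A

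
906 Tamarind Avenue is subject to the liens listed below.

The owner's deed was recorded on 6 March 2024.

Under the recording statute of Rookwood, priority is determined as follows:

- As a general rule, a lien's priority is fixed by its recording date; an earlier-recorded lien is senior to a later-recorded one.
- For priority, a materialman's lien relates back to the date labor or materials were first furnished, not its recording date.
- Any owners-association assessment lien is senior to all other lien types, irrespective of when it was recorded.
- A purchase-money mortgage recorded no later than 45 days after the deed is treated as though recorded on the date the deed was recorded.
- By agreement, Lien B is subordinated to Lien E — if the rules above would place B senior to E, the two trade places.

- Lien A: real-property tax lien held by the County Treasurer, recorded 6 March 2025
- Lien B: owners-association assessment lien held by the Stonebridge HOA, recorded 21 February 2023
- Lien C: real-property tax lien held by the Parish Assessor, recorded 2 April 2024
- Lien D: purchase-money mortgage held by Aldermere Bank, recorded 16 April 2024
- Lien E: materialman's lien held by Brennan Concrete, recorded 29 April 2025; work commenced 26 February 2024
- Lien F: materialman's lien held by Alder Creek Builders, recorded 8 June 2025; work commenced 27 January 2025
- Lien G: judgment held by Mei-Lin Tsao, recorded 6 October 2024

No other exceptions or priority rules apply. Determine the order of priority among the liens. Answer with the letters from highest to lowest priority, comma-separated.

Adjusting effective dates: D was recorded within the 45-day window, so its effective date is the deed date 6 March 2024; E's effective date is 26 February 2024, when work began; F is treated as recorded 27 January 2025, the work-commencement date.
As an owners-association assessment lien, B is senior to every other lien.
The other liens, earliest effective date first: E (26 February 2024), D (6 March 2024), C (2 April 2024), G (6 October 2024), F (27 January 2025), A (6 March 2025).
The subordination applies — B was senior to E — so B and E swap.

E, B, D, C, G, F, A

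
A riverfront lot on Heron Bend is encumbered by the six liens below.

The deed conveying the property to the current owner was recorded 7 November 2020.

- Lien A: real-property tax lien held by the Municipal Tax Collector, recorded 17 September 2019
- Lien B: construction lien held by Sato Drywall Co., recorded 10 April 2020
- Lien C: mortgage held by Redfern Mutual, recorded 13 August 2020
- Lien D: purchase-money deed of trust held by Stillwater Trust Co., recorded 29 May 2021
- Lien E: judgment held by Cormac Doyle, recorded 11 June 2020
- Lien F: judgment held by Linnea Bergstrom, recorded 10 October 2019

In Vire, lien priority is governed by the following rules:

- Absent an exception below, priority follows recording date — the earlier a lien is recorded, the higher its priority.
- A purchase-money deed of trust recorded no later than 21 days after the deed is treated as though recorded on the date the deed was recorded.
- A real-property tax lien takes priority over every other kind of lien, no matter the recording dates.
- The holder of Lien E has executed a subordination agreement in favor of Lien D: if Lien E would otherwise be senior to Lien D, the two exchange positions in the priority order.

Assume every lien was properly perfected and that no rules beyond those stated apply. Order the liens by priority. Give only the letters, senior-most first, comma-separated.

A, F, B, D, C, E

First, effective dates: D was recorded 203 days after the deed, outside the 21-day window, so it keeps its recording date.
A is a real-property tax lien and takes priority over every other lien.
Remaining liens by effective date: F (10 October 2019), B (10 April 2020), E (11 June 2020), C (13 August 2020), D (29 May 2021).
The subordination applies — E was senior to D — so E and D swap.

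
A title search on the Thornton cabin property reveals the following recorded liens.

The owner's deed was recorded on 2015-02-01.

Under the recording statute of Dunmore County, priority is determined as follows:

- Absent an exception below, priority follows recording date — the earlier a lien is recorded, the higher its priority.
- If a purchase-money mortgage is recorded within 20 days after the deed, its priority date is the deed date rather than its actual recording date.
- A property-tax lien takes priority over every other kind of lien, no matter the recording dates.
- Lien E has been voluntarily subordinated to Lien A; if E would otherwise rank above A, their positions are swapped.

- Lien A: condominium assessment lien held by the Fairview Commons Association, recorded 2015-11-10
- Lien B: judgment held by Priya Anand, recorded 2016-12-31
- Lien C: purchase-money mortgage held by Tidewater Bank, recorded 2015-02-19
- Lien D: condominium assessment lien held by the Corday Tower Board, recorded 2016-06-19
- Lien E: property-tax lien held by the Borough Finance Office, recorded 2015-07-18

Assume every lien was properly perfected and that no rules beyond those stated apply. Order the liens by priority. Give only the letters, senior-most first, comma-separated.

Effective dates after the stated exceptions: C's effective date is the deed date, 2015-02-01.
E is a property-tax lien and takes priority over every other lien.
Remaining liens by effective date: C (2015-02-01), A (2015-11-10), D (2016-06-19), B (2016-12-31).
The subordination applies — E was senior to A — so E and A swap.

A, C, E, D, B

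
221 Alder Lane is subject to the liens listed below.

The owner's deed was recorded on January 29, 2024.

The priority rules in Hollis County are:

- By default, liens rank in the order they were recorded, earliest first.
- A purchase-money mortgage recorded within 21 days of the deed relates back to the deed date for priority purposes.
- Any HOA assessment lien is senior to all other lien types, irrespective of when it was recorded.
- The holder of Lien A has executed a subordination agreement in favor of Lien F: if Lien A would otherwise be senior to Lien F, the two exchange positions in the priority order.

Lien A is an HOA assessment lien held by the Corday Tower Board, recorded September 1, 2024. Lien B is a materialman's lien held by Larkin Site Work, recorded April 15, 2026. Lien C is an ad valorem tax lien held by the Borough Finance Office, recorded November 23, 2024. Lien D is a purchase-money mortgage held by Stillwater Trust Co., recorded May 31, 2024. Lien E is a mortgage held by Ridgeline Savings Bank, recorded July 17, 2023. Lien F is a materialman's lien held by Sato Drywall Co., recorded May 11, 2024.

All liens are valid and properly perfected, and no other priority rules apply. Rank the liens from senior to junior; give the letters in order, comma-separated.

F, E, A, D, C, B

Effective dates after the stated exceptions: D missed the 21-day window (123 days after the deed), so its recording date stands.
A is an HOA assessment lien and takes priority over every other lien.
Among the remaining liens, by effective date: E (July 17, 2023), F (May 11, 2024), D (May 31, 2024), C (November 23, 2024), B (April 15, 2026).
A is senior to F before the subordination, so the two trade places.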